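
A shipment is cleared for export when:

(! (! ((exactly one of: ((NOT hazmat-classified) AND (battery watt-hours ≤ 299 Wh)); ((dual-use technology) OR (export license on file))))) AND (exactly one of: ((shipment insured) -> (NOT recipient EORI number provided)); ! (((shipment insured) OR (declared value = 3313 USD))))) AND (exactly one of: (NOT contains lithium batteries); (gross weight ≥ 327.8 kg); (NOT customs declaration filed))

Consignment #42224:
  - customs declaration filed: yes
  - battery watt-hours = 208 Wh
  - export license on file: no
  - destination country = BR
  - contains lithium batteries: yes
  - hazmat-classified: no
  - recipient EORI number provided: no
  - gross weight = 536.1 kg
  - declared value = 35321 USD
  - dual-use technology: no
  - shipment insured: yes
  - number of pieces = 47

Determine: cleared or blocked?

Atomic conditions:
  NOT hazmat-classified: no → true
  battery watt-hours ≤ 299 Wh: 208 ≤ 299 is true
  dual-use technology: no → false
  export license on file: no → false
  shipment insured: yes → true
  NOT recipient EORI number provided: no → true
  declared value = 3313 USD: 35321 == 3313 is false
  NOT contains lithium batteries: yes → false
  gross weight ≥ 327.8 kg: 536.1 ≥ 327.8 is true
  NOT customs declaration filed: yes → false
Combine:
[1.1.1.1.1] true AND true = true
[1.1.1.1.2] false OR false = false
[1.1.1.1] exactly-one(true, false) = true
[1.1.1] NOT true = false
[1.1] NOT false = true
[1.2.1] true → true = true
[1.2.2.1] true OR false = true
[1.2.2] NOT true = false
[1.2] exactly-one(true, false) = true
[1] true AND true = true
[2] exactly-one(false, true, false) = true
[root] true AND true = true
Overall: true → cleared

Cleared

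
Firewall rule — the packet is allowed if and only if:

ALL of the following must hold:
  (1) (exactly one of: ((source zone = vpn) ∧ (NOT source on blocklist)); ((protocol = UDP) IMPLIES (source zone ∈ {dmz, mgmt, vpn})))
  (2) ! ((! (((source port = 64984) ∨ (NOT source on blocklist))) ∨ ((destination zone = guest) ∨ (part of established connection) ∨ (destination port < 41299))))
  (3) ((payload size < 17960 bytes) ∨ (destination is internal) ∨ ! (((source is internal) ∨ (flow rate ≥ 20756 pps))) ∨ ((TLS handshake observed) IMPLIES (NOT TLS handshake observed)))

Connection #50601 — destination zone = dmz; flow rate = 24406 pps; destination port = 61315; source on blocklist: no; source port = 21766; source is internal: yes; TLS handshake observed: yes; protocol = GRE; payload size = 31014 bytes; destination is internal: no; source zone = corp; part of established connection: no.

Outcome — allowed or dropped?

Dropped

Atomic conditions:
  source zone = vpn: corp == vpn is false
  NOT source on blocklist: no → true
  protocol = UDP: GRE == UDP is false
  source zone ∈ {dmz, mgmt, vpn}: corp is not in the set → false
  source port = 64984: 21766 == 64984 is false
  destination zone = guest: dmz == guest is false
  part of established connection: no → false
  destination port < 41299: 61315 < 41299 is false
  payload size < 17960 bytes: 31014 < 17960 is false
  destination is internal: no → false
  source is internal: yes → true
  flow rate ≥ 20756 pps: 24406 ≥ 20756 is true
  TLS handshake observed: yes → true
  NOT TLS handshake observed: yes → false
Combine:
[1.1] false AND true = false
[1.2] false → false (antecedent false ⇒ implication holds) = true
[1] exactly-one(false, true) = true
[2.1.1.1] false OR true = true
[2.1.1] NOT true = false
[2.1.2] false OR false OR false = false
[2.1] false OR false = false
[2] NOT false = true
[3.3.1] true OR true = true
[3.3] NOT true = false
[3.4] true → false = false
[3] false OR false OR false OR false = false
[root] true AND true AND false = false
Overall: false → dropped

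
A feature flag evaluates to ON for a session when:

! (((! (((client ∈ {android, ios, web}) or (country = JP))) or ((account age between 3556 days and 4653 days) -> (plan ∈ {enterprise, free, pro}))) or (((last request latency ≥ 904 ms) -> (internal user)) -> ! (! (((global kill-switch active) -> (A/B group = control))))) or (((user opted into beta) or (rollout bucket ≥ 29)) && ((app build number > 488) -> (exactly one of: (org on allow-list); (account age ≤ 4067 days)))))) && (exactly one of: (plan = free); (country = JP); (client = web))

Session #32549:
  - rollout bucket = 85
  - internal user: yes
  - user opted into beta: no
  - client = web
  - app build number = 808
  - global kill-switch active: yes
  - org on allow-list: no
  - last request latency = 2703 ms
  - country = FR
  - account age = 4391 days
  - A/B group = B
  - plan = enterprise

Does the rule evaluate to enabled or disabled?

Atomic conditions:
  client ∈ {android, ios, web}: web is in the set → true
  country = JP: FR == JP is false
  account age between 3556 days and 4653 days: 4391 in [3556, 4653] is true
  plan ∈ {enterprise, free, pro}: enterprise is in the set → true
  last request latency ≥ 904 ms: 2703 ≥ 904 is true
  internal user: yes → true
  global kill-switch active: yes → true
  A/B group = control: B == control is false
  user opted into beta: no → false
  rollout bucket ≥ 29: 85 ≥ 29 is true
  app build number > 488: 808 > 488 is true
  org on allow-list: no → false
  account age ≤ 4067 days: 4391 ≤ 4067 is false
  plan = free: enterprise == free is false
  client = web: web == web is true
Combine:
[1.1.1.1.1] true OR false = true
[1.1.1.1] NOT true = false
[1.1.1.2] true → true = true
[1.1.1] false OR true = true
[1.1.2.1] true → true = true
[1.1.2.2.1.1] true → false = false
[1.1.2.2.1] NOT false = true
[1.1.2.2] NOT true = false
[1.1.2] true → false = false
[1.1.3.1] false OR true = true
[1.1.3.2.2] exactly-one(false, false) = false
[1.1.3.2] true → false = false
[1.1.3] true AND false = false
[1.1] true OR false OR false = true
[1] NOT true = false
[2] exactly-one(false, false, true) = true
[root] false AND true = false
Overall: false → disabled

Disabled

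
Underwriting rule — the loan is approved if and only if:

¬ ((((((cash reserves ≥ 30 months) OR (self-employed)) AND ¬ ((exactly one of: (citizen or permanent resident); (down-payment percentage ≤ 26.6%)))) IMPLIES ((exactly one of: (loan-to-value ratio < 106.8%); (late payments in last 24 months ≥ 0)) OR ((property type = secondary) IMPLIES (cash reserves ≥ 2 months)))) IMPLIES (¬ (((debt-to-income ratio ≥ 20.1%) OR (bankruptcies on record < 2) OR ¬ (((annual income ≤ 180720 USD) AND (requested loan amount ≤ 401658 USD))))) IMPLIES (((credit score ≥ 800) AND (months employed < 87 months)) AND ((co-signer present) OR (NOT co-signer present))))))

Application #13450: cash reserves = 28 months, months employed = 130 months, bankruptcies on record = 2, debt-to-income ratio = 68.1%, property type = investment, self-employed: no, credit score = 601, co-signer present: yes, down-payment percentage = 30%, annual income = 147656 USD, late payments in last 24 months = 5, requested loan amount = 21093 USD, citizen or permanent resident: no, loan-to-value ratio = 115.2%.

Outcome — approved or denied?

Denied

Atomic conditions:
  cash reserves ≥ 30 months: 28 ≥ 30 is false
  self-employed: no → false
  citizen or permanent resident: no → false
  down-payment percentage ≤ 26.6%: 30 ≤ 26.6 is false
  loan-to-value ratio < 106.8%: 115.2 < 106.8 is false
  late payments in last 24 months ≥ 0: 5 ≥ 0 is true
  property type = secondary: investment == secondary is false
  cash reserves ≥ 2 months: 28 ≥ 2 is true
  debt-to-income ratio ≥ 20.1%: 68.1 ≥ 20.1 is true
  bankruptcies on record < 2: 2 < 2 is false
  annual income ≤ 180720 USD: 147656 ≤ 180720 is true
  requested loan amount ≤ 401658 USD: 21093 ≤ 401658 is true
  credit score ≥ 800: 601 ≥ 800 is false
  months employed < 87 months: 130 < 87 is false
  co-signer present: yes → true
  NOT co-signer present: yes → false
Combine:
[1.1.1.1] false OR false = false
[1.1.1.2.1] exactly-one(false, false) = false
[1.1.1.2] NOT false = true
[1.1.1] false AND true = false
[1.1.2.1] exactly-one(false, true) = true
[1.1.2.2] false → true (antecedent false ⇒ implication holds) = true
[1.1.2] true OR true = true
[1.1] false → true (antecedent false ⇒ implication holds) = true
[1.2.1.1.3.1] true AND true = true
[1.2.1.1.3] NOT true = false
[1.2.1.1] true OR false OR false = true
[1.2.1] NOT true = false
[1.2.2.1] false AND false = false
[1.2.2.2] true OR false = true
[1.2.2] false AND true = false
[1.2] false → false (antecedent false ⇒ implication holds) = true
[1] true → true = true
[root] NOT true = false
Overall: false → denied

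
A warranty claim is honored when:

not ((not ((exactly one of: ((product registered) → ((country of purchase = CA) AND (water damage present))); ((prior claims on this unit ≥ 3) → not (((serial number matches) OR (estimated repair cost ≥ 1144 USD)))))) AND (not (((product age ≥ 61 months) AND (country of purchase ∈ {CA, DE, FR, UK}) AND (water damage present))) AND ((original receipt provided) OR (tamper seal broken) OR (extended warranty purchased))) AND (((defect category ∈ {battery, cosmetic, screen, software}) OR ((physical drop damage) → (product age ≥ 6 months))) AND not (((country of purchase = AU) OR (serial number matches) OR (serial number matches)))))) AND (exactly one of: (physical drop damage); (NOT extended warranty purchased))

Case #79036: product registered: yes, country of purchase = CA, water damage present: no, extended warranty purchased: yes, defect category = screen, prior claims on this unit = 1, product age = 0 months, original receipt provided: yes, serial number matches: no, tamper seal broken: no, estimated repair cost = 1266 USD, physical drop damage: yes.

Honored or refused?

Honored

Atomic conditions:
  product registered: yes → true
  country of purchase = CA: CA == CA is true
  water damage present: no → false
  prior claims on this unit ≥ 3: 1 ≥ 3 is false
  serial number matches: no → false
  estimated repair cost ≥ 1144 USD: 1266 ≥ 1144 is true
  product age ≥ 61 months: 0 ≥ 61 is false
  country of purchase ∈ {CA, DE, FR, UK}: CA is in the set → true
  original receipt provided: yes → true
  tamper seal broken: no → false
  extended warranty purchased: yes → true
  defect category ∈ {battery, cosmetic, screen, software}: screen is in the set → true
  physical drop damage: yes → true
  product age ≥ 6 months: 0 ≥ 6 is false
  country of purchase = AU: CA == AU is false
  NOT extended warranty purchased: yes → false
Combine:
[1.1.1.1.1.2] true AND false = false
[1.1.1.1.1] true → false = false
[1.1.1.1.2.2.1] false OR true = true
[1.1.1.1.2.2] NOT true = false
[1.1.1.1.2] false → false (antecedent false ⇒ implication holds) = true
[1.1.1.1] exactly-one(false, true) = true
[1.1.1] NOT true = false
[1.1.2.1.1] false AND true AND false = false
[1.1.2.1] NOT false = true
[1.1.2.2] true OR false OR true = true
[1.1.2] true AND true = true
[1.1.3.1.2] true → false = false
[1.1.3.1] true OR false = true
[1.1.3.2.1] false OR false OR false = false
[1.1.3.2] NOT false = true
[1.1.3] true AND true = true
[1.1] false AND true AND true = false
[1] NOT false = true
[2] exactly-one(true, false) = true
[root] true AND true = true
Overall: true → honored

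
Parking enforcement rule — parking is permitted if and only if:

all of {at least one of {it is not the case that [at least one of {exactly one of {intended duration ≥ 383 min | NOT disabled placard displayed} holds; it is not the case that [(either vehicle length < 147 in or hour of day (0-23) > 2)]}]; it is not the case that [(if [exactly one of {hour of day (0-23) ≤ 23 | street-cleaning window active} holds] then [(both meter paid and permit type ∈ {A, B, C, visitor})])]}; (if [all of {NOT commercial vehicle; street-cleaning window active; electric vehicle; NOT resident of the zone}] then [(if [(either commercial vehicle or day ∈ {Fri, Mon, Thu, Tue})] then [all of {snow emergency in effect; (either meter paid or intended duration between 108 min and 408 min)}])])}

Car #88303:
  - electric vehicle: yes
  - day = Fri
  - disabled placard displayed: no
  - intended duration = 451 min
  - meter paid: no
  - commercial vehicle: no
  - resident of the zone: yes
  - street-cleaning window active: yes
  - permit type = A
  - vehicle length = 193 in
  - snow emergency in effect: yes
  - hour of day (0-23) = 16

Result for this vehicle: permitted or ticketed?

Permitted

Atomic conditions:
  intended duration ≥ 383 min: 451 ≥ 383 is true
  NOT disabled placard displayed: no → true
  vehicle length < 147 in: 193 < 147 is false
  hour of day (0-23) > 2: 16 > 2 is true
  hour of day (0-23) ≤ 23: 16 ≤ 23 is true
  street-cleaning window active: yes → true
  meter paid: no → false
  permit type ∈ {A, B, C, visitor}: A is in the set → true
  NOT commercial vehicle: no → true
  electric vehicle: yes → true
  NOT resident of the zone: yes → false
  commercial vehicle: no → false
  day ∈ {Fri, Mon, Thu, Tue}: Fri is in the set → true
  snow emergency in effect: yes → true
  intended duration between 108 min and 408 min: 451 in [108, 408] is false
Combine:
[1.1.1.1] exactly-one(true, true) = false
[1.1.1.2.1] false OR true = true
[1.1.1.2] NOT true = false
[1.1.1] false OR false = false
[1.1] NOT false = true
[1.2.1.1] exactly-one(true, true) = false
[1.2.1.2] false AND true = false
[1.2.1] false → false (antecedent false ⇒ implication holds) = true
[1.2] NOT true = false
[1] true OR false = true
[2.1] true AND true AND true AND false = false
[2.2.1] false OR true = true
[2.2.2.2] false OR false = false
[2.2.2] true AND false = false
[2.2] true → false = false
[2] false → false (antecedent false ⇒ implication holds) = true
[root] true AND true = true
Overall: true → permitted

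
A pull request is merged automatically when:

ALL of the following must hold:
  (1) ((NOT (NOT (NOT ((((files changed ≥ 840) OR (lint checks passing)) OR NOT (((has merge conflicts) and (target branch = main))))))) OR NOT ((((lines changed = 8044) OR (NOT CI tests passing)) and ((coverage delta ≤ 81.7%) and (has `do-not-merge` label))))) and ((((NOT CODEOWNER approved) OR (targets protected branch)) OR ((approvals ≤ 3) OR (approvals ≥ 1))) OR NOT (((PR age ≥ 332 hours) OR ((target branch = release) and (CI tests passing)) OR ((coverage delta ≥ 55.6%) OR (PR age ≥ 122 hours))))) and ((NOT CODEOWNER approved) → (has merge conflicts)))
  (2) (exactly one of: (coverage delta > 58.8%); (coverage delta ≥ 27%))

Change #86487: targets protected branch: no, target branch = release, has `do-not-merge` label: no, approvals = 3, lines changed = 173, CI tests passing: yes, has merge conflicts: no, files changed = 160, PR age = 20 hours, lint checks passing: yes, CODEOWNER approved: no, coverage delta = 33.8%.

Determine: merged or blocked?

Blocked

Atomic conditions:
  files changed ≥ 840: 160 ≥ 840 is false
  lint checks passing: yes → true
  has merge conflicts: no → false
  target branch = main: release == main is false
  lines changed = 8044: 173 == 8044 is false
  NOT CI tests passing: yes → false
  coverage delta ≤ 81.7%: 33.8 ≤ 81.7 is true
  has `do-not-merge` label: no → false
  NOT CODEOWNER approved: no → true
  targets protected branch: no → false
  approvals ≤ 3: 3 ≤ 3 is true
  approvals ≥ 1: 3 ≥ 1 is true
  PR age ≥ 332 hours: 20 ≥ 332 is false
  target branch = release: release == release is true
  CI tests passing: yes → true
  coverage delta ≥ 55.6%: 33.8 ≥ 55.6 is false
  PR age ≥ 122 hours: 20 ≥ 122 is false
  coverage delta > 58.8%: 33.8 > 58.8 is false
  coverage delta ≥ 27%: 33.8 ≥ 27 is true
Combine:
[1.1.1.1.1.1.1] false OR true = true
[1.1.1.1.1.1.2.1] false AND false = false
[1.1.1.1.1.1.2] NOT false = true
[1.1.1.1.1.1] true OR true = true
[1.1.1.1.1] NOT true = false
[1.1.1.1] NOT false = true
[1.1.1] NOT true = false
[1.1.2.1.1] false OR false = false
[1.1.2.1.2] true AND false = false
[1.1.2.1] false AND false = false
[1.1.2] NOT false = true
[1.1] false OR true = true
[1.2.1.1] true OR false = true
[1.2.1.2] true OR true = true
[1.2.1] true OR true = true
[1.2.2.1.2] true AND true = true
[1.2.2.1.3] false OR false = false
[1.2.2.1] false OR true OR false = true
[1.2.2] NOT true = false
[1.2] true OR false = true
[1.3] true → false = false
[1] true AND true AND false = false
[2] exactly-one(false, true) = true
[root] false AND true = false
Overall: false → blocked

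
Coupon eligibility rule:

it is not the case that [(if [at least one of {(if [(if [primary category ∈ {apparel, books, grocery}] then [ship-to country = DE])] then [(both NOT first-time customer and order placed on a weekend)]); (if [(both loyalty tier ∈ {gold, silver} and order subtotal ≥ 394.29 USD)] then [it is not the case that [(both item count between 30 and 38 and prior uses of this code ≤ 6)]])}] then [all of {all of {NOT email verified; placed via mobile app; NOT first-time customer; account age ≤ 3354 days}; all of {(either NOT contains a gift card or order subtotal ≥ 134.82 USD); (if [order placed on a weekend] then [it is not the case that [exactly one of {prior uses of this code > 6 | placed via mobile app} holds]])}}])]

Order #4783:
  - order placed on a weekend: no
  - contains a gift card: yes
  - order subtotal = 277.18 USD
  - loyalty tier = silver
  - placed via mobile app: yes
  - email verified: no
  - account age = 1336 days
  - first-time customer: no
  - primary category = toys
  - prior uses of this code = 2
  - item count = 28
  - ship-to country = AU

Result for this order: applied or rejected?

Rejected

Atomic conditions:
  primary category ∈ {apparel, books, grocery}: toys is not in the set → false
  ship-to country = DE: AU == DE is false
  NOT first-time customer: no → true
  order placed on a weekend: no → false
  loyalty tier ∈ {gold, silver}: silver is in the set → true
  order subtotal ≥ 394.29 USD: 277.18 ≥ 394.29 is false
  item count between 30 and 38: 28 in [30, 38] is false
  prior uses of this code ≤ 6: 2 ≤ 6 is true
  NOT email verified: no → true
  placed via mobile app: yes → true
  account age ≤ 3354 days: 1336 ≤ 3354 is true
  NOT contains a gift card: yes → false
  order subtotal ≥ 134.82 USD: 277.18 ≥ 134.82 is true
  prior uses of this code > 6: 2 > 6 is false
Combine:
[1.1.1.1] false → false (antecedent false ⇒ implication holds) = true
[1.1.1.2] true AND false = false
[1.1.1] true → false = false
[1.1.2.1] true AND false = false
[1.1.2.2.1] false AND true = false
[1.1.2.2] NOT false = true
[1.1.2] false → true (antecedent false ⇒ implication holds) = true
[1.1] false OR true = true
[1.2.1] true AND true AND true AND true = true
[1.2.2.1] false OR true = true
[1.2.2.2.2.1] exactly-one(false, true) = true
[1.2.2.2.2] NOT true = false
[1.2.2.2] false → false (antecedent false ⇒ implication holds) = true
[1.2.2] true AND true = true
[1.2] true AND true = true
[1] true → true = true
[root] NOT true = false
Overall: false → rejected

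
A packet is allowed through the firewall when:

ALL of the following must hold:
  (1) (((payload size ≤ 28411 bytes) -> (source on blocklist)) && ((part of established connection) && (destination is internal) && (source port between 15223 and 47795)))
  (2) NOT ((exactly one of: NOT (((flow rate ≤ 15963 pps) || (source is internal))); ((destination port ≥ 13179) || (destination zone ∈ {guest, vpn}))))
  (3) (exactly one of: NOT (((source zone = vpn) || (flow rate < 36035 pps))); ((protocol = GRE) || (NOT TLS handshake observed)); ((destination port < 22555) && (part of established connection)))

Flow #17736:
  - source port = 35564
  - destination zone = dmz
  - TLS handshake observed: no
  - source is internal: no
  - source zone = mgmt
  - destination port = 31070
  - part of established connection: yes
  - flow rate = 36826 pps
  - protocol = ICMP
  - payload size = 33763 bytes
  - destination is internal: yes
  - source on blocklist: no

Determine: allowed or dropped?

Atomic conditions:
  payload size ≤ 28411 bytes: 33763 ≤ 28411 is false
  source on blocklist: no → false
  part of established connection: yes → true
  destination is internal: yes → true
  source port between 15223 and 47795: 35564 in [15223, 47795] is true
  flow rate ≤ 15963 pps: 36826 ≤ 15963 is false
  source is internal: no → false
  destination port ≥ 13179: 31070 ≥ 13179 is true
  destination zone ∈ {guest, vpn}: dmz is not in the set → false
  source zone = vpn: mgmt == vpn is false
  flow rate < 36035 pps: 36826 < 36035 is false
  protocol = GRE: ICMP == GRE is false
  NOT TLS handshake observed: no → true
  destination port < 22555: 31070 < 22555 is false
Combine:
[1.1] false → false (antecedent false ⇒ implication holds) = true
[1.2] true AND true AND true = true
[1] true AND true = true
[2.1.1.1] false OR false = false
[2.1.1] NOT false = true
[2.1.2] true OR false = true
[2.1] exactly-one(true, true) = false
[2] NOT false = true
[3.1.1] false OR false = false
[3.1] NOT false = true
[3.2] false OR true = true
[3.3] false AND true = false
[3] exactly-one(true, true, false) = false
[root] true AND true AND false = false
Overall: false → dropped

Dropped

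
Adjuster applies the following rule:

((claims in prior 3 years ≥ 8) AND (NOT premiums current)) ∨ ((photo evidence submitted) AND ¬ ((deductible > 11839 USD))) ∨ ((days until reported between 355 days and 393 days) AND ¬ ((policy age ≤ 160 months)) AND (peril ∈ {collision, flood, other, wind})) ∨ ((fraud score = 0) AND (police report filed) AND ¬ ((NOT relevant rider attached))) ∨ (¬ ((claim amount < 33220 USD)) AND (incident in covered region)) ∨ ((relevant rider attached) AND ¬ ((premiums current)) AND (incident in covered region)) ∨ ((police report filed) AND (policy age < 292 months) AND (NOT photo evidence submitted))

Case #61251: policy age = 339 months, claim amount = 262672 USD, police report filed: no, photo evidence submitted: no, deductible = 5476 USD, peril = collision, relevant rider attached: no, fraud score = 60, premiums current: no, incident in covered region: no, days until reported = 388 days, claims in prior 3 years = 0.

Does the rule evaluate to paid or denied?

Atomic conditions:
  claims in prior 3 years ≥ 8: 0 ≥ 8 is false
  NOT premiums current: no → true
  photo evidence submitted: no → false
  deductible > 11839 USD: 5476 > 11839 is false
  days until reported between 355 days and 393 days: 388 in [355, 393] is true
  policy age ≤ 160 months: 339 ≤ 160 is false
  peril ∈ {collision, flood, other, wind}: collision is in the set → true
  fraud score = 0: 60 == 0 is false
  police report filed: no → false
  NOT relevant rider attached: no → true
  claim amount < 33220 USD: 262672 < 33220 is false
  incident in covered region: no → false
  relevant rider attached: no → false
  premiums current: no → false
  policy age < 292 months: 339 < 292 is false
  NOT photo evidence submitted: no → true
Combine:
[1] false AND true = false
[2.2] NOT false = true
[2] false AND true = false
[3.2] NOT false = true
[3] true AND true AND true = true
[4.3] NOT true = false
[4] false AND false AND false = false
[5.1] NOT false = true
[5] true AND false = false
[6.2] NOT false = true
[6] false AND true AND false = false
[7] false AND false AND true = false
[root] false OR false OR true OR false OR false OR false OR false = true
Overall: true → paid

Paid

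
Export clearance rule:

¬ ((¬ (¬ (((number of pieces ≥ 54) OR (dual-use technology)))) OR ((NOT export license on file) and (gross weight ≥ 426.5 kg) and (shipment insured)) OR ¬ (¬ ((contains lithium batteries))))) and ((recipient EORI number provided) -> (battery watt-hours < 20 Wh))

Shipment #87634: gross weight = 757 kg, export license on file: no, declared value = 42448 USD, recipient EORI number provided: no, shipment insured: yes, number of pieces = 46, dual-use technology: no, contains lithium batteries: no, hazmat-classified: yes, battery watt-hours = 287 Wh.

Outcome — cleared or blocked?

Blocked

Atomic conditions:
  number of pieces ≥ 54: 46 ≥ 54 is false
  dual-use technology: no → false
  NOT export license on file: no → true
  gross weight ≥ 426.5 kg: 757 ≥ 426.5 is true
  shipment insured: yes → true
  contains lithium batteries: no → false
  recipient EORI number provided: no → false
  battery watt-hours < 20 Wh: 287 < 20 is false
Combine:
[1.1.1.1.1] false OR false = false
[1.1.1.1] NOT false = true
[1.1.1] NOT true = false
[1.1.2] true AND true AND true = true
[1.1.3.1] NOT false = true
[1.1.3] NOT true = false
[1.1] false OR true OR false = true
[1] NOT true = false
[2] false → false (antecedent false ⇒ implication holds) = true
[root] false AND true = false
Overall: false → blocked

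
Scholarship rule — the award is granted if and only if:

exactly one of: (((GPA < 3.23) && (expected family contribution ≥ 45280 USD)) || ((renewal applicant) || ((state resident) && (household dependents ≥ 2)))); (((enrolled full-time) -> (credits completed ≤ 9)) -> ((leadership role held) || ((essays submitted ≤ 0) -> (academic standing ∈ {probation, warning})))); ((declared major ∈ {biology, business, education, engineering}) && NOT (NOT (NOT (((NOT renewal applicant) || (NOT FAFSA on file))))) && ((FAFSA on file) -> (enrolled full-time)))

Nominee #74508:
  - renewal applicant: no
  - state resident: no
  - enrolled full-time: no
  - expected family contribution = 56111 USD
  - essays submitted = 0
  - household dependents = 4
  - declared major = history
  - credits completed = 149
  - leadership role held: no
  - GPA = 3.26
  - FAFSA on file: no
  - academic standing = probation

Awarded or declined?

Atomic conditions:
  GPA < 3.23: 3.26 < 3.23 is false
  expected family contribution ≥ 45280 USD: 56111 ≥ 45280 is true
  renewal applicant: no → false
  state resident: no → false
  household dependents ≥ 2: 4 ≥ 2 is true
  enrolled full-time: no → false
  credits completed ≤ 9: 149 ≤ 9 is false
  leadership role held: no → false
  essays submitted ≤ 0: 0 ≤ 0 is true
  academic standing ∈ {probation, warning}: probation is in the set → true
  declared major ∈ {biology, business, education, engineering}: history is not in the set → false
  NOT renewal applicant: no → true
  NOT FAFSA on file: no → true
  FAFSA on file: no → false
Combine:
[1.1] false AND true = false
[1.2.2] false AND true = false
[1.2] false OR false = false
[1] false OR false = false
[2.1] false → false (antecedent false ⇒ implication holds) = true
[2.2.2] true → true = true
[2.2] false OR true = true
[2] true → true = true
[3.2.1.1.1] true OR true = true
[3.2.1.1] NOT true = false
[3.2.1] NOT false = true
[3.2] NOT true = false
[3.3] false → false (antecedent false ⇒ implication holds) = true
[3] false AND false AND true = false
[root] exactly-one(false, true, false) = true
Overall: true → awarded

Awarded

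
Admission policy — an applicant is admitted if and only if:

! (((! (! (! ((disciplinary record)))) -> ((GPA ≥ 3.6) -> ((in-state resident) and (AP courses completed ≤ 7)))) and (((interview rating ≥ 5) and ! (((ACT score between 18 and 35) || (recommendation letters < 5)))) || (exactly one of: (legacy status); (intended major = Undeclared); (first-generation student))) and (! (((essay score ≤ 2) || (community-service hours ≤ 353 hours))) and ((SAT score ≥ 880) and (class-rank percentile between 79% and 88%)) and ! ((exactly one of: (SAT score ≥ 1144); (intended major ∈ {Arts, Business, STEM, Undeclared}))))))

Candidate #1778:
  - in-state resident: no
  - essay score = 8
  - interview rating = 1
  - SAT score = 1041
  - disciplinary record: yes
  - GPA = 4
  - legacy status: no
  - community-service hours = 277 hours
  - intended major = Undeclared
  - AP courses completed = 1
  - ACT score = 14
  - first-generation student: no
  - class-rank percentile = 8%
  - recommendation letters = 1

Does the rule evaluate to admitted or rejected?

Atomic conditions:
  disciplinary record: yes → true
  GPA ≥ 3.6: 4 ≥ 3.6 is true
  in-state resident: no → false
  AP courses completed ≤ 7: 1 ≤ 7 is true
  interview rating ≥ 5: 1 ≥ 5 is false
  ACT score between 18 and 35: 14 in [18, 35] is false
  recommendation letters < 5: 1 < 5 is true
  legacy status: no → false
  intended major = Undeclared: Undeclared == Undeclared is true
  first-generation student: no → false
  essay score ≤ 2: 8 ≤ 2 is false
  community-service hours ≤ 353 hours: 277 ≤ 353 is true
  SAT score ≥ 880: 1041 ≥ 880 is true
  class-rank percentile between 79% and 88%: 8 in [79, 88] is false
  SAT score ≥ 1144: 1041 ≥ 1144 is false
  intended major ∈ {Arts, Business, STEM, Undeclared}: Undeclared is in the set → true
Combine:
[1.1.1.1.1] NOT true = false
[1.1.1.1] NOT false = true
[1.1.1] NOT true = false
[1.1.2.2] false AND true = false
[1.1.2] true → false = false
[1.1] false → false (antecedent false ⇒ implication holds) = true
[1.2.1.2.1] false OR true = true
[1.2.1.2] NOT true = false
[1.2.1] false AND false = false
[1.2.2] exactly-one(false, true, false) = true
[1.2] false OR true = true
[1.3.1.1] false OR true = true
[1.3.1] NOT true = false
[1.3.2] true AND false = false
[1.3.3.1] exactly-one(false, true) = true
[1.3.3] NOT true = false
[1.3] false AND false AND false = false
[1] true AND true AND false = false
[root] NOT false = true
Overall: true → admitted

Admitted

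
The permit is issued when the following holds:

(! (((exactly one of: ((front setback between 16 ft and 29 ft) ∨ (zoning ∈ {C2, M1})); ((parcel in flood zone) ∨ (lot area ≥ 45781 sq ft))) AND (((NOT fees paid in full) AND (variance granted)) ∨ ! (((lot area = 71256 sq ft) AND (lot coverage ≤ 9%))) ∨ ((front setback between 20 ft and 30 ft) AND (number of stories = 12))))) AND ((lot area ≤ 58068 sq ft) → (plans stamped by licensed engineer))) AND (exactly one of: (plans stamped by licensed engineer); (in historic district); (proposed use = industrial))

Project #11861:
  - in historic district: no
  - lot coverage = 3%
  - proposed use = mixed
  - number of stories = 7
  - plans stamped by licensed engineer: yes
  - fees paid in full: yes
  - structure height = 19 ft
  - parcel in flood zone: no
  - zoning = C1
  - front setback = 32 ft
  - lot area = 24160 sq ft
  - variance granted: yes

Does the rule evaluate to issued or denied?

Issued

Atomic conditions:
  front setback between 16 ft and 29 ft: 32 in [16, 29] is false
  zoning ∈ {C2, M1}: C1 is not in the set → false
  parcel in flood zone: no → false
  lot area ≥ 45781 sq ft: 24160 ≥ 45781 is false
  NOT fees paid in full: yes → false
  variance granted: yes → true
  lot area = 71256 sq ft: 24160 == 71256 is false
  lot coverage ≤ 9%: 3 ≤ 9 is true
  front setback between 20 ft and 30 ft: 32 in [20, 30] is false
  number of stories = 12: 7 == 12 is false
  lot area ≤ 58068 sq ft: 24160 ≤ 58068 is true
  plans stamped by licensed engineer: yes → true
  in historic district: no → false
  proposed use = industrial: mixed == industrial is false
Combine:
[1.1.1.1.1] false OR false = false
[1.1.1.1.2] false OR false = false
[1.1.1.1] exactly-one(false, false) = false
[1.1.1.2.1] false AND true = false
[1.1.1.2.2.1] false AND true = false
[1.1.1.2.2] NOT false = true
[1.1.1.2.3] false AND false = false
[1.1.1.2] false OR true OR false = true
[1.1.1] false AND true = false
[1.1] NOT false = true
[1.2] true → true = true
[1] true AND true = true
[2] exactly-one(true, false, false) = true
[root] true AND true = true
Overall: true → issued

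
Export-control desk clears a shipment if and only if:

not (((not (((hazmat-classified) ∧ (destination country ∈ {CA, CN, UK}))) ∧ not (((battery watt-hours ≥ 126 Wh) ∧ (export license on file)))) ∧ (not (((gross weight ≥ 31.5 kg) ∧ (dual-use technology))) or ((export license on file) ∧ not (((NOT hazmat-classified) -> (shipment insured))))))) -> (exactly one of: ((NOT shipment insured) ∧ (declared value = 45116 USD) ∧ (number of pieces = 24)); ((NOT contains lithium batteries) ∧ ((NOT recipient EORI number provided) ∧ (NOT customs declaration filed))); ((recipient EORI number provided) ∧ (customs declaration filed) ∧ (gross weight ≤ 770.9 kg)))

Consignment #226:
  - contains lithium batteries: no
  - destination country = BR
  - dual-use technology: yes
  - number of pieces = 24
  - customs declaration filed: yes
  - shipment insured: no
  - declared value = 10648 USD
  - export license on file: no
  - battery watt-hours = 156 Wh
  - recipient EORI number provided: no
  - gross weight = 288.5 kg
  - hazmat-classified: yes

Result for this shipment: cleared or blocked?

Blocked

Atomic conditions:
  hazmat-classified: yes → true
  destination country ∈ {CA, CN, UK}: BR is not in the set → false
  battery watt-hours ≥ 126 Wh: 156 ≥ 126 is true
  export license on file: no → false
  gross weight ≥ 31.5 kg: 288.5 ≥ 31.5 is true
  dual-use technology: yes → true
  NOT hazmat-classified: yes → false
  shipment insured: no → false
  NOT shipment insured: no → true
  declared value = 45116 USD: 10648 == 45116 is false
  number of pieces = 24: 24 == 24 is true
  NOT contains lithium batteries: no → true
  NOT recipient EORI number provided: no → true
  NOT customs declaration filed: yes → false
  recipient EORI number provided: no → false
  customs declaration filed: yes → true
  gross weight ≤ 770.9 kg: 288.5 ≤ 770.9 is true
Combine:
[1.1.1.1.1] true AND false = false
[1.1.1.1] NOT false = true
[1.1.1.2.1] true AND false = false
[1.1.1.2] NOT false = true
[1.1.1] true AND true = true
[1.1.2.1.1] true AND true = true
[1.1.2.1] NOT true = false
[1.1.2.2.2.1] false → false (antecedent false ⇒ implication holds) = true
[1.1.2.2.2] NOT true = false
[1.1.2.2] false AND false = false
[1.1.2] false OR false = false
[1.1] true AND false = false
[1] NOT false = true
[2.1] true AND false AND true = false
[2.2.2] true AND false = false
[2.2] true AND false = false
[2.3] false AND true AND true = false
[2] exactly-one(false, false, false) = false
[root] true → false = false
Overall: false → blocked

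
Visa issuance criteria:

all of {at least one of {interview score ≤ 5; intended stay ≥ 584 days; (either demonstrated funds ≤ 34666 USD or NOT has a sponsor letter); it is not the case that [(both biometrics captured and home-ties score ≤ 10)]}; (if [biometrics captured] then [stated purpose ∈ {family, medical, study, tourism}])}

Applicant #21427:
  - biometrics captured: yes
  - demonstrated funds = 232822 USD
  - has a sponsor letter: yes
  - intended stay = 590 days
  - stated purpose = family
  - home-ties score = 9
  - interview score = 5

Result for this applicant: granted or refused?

Atomic conditions:
  interview score ≤ 5: 5 ≤ 5 is true
  intended stay ≥ 584 days: 590 ≥ 584 is true
  demonstrated funds ≤ 34666 USD: 232822 ≤ 34666 is false
  NOT has a sponsor letter: yes → false
  biometrics captured: yes → true
  home-ties score ≤ 10: 9 ≤ 10 is true
  stated purpose ∈ {family, medical, study, tourism}: family is in the set → true
Combine:
[1.3] false OR false = false
[1.4.1] true AND true = true
[1.4] NOT true = false
[1] true OR true OR false OR false = true
[2] true → true = true
[root] true AND true = true
Overall: true → granted

Granted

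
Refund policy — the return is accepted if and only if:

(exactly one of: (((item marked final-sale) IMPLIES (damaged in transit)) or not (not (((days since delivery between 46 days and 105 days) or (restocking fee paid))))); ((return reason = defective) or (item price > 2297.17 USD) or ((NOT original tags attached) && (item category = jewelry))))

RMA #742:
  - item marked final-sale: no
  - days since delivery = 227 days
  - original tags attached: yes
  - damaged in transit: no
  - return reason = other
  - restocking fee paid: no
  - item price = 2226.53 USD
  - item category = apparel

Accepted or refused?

Atomic conditions:
  item marked final-sale: no → false
  damaged in transit: no → false
  days since delivery between 46 days and 105 days: 227 in [46, 105] is false
  restocking fee paid: no → false
  return reason = defective: other == defective is false
  item price > 2297.17 USD: 2226.53 > 2297.17 is false
  NOT original tags attached: yes → false
  item category = jewelry: apparel == jewelry is false
Combine:
[1.1] false → false (antecedent false ⇒ implication holds) = true
[1.2.1.1] false OR false = false
[1.2.1] NOT false = true
[1.2] NOT true = false
[1] true OR false = true
[2.3] false AND false = false
[2] false OR false OR false = false
[root] exactly-one(true, false) = true
Overall: true → accepted

Accepted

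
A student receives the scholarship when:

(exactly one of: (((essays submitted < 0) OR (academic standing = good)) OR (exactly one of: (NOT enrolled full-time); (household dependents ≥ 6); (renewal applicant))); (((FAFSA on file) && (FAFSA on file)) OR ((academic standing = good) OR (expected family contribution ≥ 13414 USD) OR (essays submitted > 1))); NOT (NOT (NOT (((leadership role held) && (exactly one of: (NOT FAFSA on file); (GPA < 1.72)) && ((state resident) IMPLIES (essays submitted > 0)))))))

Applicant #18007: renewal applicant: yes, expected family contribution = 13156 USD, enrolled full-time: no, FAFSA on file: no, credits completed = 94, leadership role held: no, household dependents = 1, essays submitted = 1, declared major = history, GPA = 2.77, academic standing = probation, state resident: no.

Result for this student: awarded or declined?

Atomic conditions:
  essays submitted < 0: 1 < 0 is false
  academic standing = good: probation == good is false
  NOT enrolled full-time: no → true
  household dependents ≥ 6: 1 ≥ 6 is false
  renewal applicant: yes → true
  FAFSA on file: no → false
  expected family contribution ≥ 13414 USD: 13156 ≥ 13414 is false
  essays submitted > 1: 1 > 1 is false
  leadership role held: no → false
  NOT FAFSA on file: no → true
  GPA < 1.72: 2.77 < 1.72 is false
  state resident: no → false
  essays submitted > 0: 1 > 0 is true
Combine:
[1.1] false OR false = false
[1.2] exactly-one(true, false, true) = false
[1] false OR false = false
[2.1] false AND false = false
[2.2] false OR false OR false = false
[2] false OR false = false
[3.1.1.1.2] exactly-one(true, false) = true
[3.1.1.1.3] false → true (antecedent false ⇒ implication holds) = true
[3.1.1.1] false AND true AND true = false
[3.1.1] NOT false = true
[3.1] NOT true = false
[3] NOT false = true
[root] exactly-one(false, false, true) = true
Overall: true → awarded

Awarded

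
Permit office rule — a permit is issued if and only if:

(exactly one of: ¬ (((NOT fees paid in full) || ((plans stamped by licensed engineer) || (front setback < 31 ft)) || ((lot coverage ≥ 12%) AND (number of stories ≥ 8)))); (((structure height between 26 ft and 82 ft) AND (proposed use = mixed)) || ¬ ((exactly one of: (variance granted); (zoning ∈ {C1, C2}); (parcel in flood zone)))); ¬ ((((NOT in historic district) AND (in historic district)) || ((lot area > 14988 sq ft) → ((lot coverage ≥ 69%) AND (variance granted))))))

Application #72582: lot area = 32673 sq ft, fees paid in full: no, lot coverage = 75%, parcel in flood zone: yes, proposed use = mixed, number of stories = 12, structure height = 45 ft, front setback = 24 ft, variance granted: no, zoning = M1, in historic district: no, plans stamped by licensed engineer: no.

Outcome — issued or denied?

Denied

Atomic conditions:
  NOT fees paid in full: no → true
  plans stamped by licensed engineer: no → false
  front setback < 31 ft: 24 < 31 is true
  lot coverage ≥ 12%: 75 ≥ 12 is true
  number of stories ≥ 8: 12 ≥ 8 is true
  structure height between 26 ft and 82 ft: 45 in [26, 82] is true
  proposed use = mixed: mixed == mixed is true
  variance granted: no → false
  zoning ∈ {C1, C2}: M1 is not in the set → false
  parcel in flood zone: yes → true
  NOT in historic district: no → true
  in historic district: no → false
  lot area > 14988 sq ft: 32673 > 14988 is true
  lot coverage ≥ 69%: 75 ≥ 69 is true
Combine:
[1.1.2] false OR true = true
[1.1.3] true AND true = true
[1.1] true OR true OR true = true
[1] NOT true = false
[2.1] true AND true = true
[2.2.1] exactly-one(false, false, true) = true
[2.2] NOT true = false
[2] true OR false = true
[3.1.1] true AND false = false
[3.1.2.2] true AND false = false
[3.1.2] true → false = false
[3.1] false OR false = false
[3] NOT false = true
[root] exactly-one(false, true, true) = false
Overall: false → denied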